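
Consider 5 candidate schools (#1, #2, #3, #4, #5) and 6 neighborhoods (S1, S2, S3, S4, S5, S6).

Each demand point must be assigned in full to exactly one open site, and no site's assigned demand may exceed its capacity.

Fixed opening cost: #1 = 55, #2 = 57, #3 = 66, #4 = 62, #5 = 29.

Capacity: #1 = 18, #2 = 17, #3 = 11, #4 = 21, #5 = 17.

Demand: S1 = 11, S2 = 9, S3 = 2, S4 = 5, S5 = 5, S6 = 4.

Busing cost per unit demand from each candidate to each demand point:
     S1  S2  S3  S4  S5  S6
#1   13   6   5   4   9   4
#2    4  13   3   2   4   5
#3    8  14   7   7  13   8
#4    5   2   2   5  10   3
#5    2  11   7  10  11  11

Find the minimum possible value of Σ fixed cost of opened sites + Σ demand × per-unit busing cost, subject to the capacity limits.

227

Open {#4, #5}; cheapest assignment that respects the capacities:
  #4 (cap 21, load 20): S2, S3, S4, S6 — cost 9×2 + 2×2 + 5×5 + 4×3 = 59
  #5 (cap 17, load 16): S1, S5 — cost 11×2 + 5×11 = 77
  Shipping 136, fixed 91 → total 227.
  Any other capacity-feasible assignment to {#4, #5} ships for at least 136.
Compare {#2, #4, #5}: its best feasible assignment gives total 234.
Compare {#2, #4}: its best feasible assignment gives total 242.
Every other set of open sites that can feasibly serve all demand totals ≥ 234 even under its best assignment. Minimum: 227.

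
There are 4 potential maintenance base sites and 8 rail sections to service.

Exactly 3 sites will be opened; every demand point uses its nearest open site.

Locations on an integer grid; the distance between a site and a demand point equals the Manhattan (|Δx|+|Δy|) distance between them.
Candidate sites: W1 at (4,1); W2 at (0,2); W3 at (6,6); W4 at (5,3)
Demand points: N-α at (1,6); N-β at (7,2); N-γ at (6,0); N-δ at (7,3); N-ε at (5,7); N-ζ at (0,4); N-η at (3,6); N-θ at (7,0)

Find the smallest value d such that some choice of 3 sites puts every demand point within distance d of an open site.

5

Open {W1, W2, W3}.
  Farthest demand point is N-α at distance 5 (to W2); all others are ≤ 5.
With {W1, W2, W4} the worst case is 5.
With {W2, W3, W4} the worst case is 5.
No size-3 selection achieves below 5.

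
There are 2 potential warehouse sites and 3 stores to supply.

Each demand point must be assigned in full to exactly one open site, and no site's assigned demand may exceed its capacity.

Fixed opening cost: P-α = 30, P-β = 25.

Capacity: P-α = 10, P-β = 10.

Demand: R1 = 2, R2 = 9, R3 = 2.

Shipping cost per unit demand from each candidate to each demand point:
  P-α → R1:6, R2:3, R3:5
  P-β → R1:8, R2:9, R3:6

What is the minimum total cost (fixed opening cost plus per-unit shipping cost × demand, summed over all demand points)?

110

Open {P-α, P-β}; cheapest assignment that respects the capacities:
  P-α (cap 10, load 9): R2 — cost 9×3 = 27
  P-β (cap 10, load 4): R1, R3 — cost 2×8 + 2×6 = 28
  Shipping 55, fixed 55 → total 110.
  Any other capacity-feasible assignment to {P-α, P-β} ships for at least 55.
Total demand is 13 and no other set of sites has combined capacity ≥ 13, so {P-α, P-β} is the only feasible choice of open sites. Minimum: 110.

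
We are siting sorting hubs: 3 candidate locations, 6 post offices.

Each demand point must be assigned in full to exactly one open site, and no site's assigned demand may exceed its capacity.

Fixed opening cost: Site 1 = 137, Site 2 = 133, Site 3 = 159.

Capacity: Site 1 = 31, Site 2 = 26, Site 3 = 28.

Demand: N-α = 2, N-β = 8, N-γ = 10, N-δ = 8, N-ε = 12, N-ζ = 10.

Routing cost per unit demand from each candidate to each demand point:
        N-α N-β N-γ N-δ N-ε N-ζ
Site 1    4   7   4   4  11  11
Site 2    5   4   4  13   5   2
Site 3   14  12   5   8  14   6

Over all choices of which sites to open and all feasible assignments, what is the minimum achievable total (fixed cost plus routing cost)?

486

Open {Site 1, Site 2}; cheapest assignment that respects the capacities:
  Site 1 (cap 31, load 28): N-α, N-β, N-γ, N-δ — cost 2×4 + 8×7 + 10×4 + 8×4 = 136
  Site 2 (cap 26, load 22): N-ε, N-ζ — cost 12×5 + 10×2 = 80
  Shipping 216, fixed 270 → total 486.
  Any other capacity-feasible assignment to {Site 1, Site 2} ships for at least 216.
Compare {Site 2, Site 3}: its best feasible assignment gives total 568.
Compare {Site 1, Site 3}: its best feasible assignment gives total 634.
Every other set of open sites that can feasibly serve all demand totals ≥ 568 even under its best assignment. Minimum: 486.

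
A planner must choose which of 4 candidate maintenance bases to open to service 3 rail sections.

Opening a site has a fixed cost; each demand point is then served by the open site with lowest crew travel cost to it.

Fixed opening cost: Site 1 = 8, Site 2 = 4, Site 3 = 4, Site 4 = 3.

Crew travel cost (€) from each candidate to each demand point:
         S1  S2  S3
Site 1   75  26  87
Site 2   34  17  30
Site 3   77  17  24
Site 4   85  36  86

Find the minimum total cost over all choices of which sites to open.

Open {Site 2, Site 3}: assign each demand point to its cheapest open site.
  S1→Site 2 34, S2→Site 2 17, S3→Site 3 24
  crew travel cost 75, fixed 8 → total 83.
Compare {Site 2}: crew travel cost 81 + fixed 4 = 85.
Compare {Site 2, Site 3, Site 4}: crew travel cost 75 + fixed 11 = 86.
Compare {Site 2, Site 4}: crew travel cost 81 + fixed 7 = 88.
All other subsets cost ≥ 85. Minimum total cost: 83.

83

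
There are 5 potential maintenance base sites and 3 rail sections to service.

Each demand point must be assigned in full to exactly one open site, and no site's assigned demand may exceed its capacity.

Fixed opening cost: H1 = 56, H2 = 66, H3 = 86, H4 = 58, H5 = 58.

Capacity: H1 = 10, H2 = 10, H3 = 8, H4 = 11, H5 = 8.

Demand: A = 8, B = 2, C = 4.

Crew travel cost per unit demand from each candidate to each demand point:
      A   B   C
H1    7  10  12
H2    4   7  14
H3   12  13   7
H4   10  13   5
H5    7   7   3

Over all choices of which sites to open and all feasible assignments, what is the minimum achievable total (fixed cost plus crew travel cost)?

182

Open {H2, H5}; cheapest assignment that respects the capacities:
  H2 (cap 10, load 10): A, B — cost 8×4 + 2×7 = 46
  H5 (cap 8, load 4): C — cost 4×3 = 12
  Shipping 58, fixed 124 → total 182.
  Any other capacity-feasible assignment to {H2, H5} ships for at least 58.
Compare {H2, H4}: its best feasible assignment gives total 190.
Compare {H1, H5}: its best feasible assignment gives total 196.
Every other set of open sites that can feasibly serve all demand totals ≥ 190 even under its best assignment. Minimum: 182.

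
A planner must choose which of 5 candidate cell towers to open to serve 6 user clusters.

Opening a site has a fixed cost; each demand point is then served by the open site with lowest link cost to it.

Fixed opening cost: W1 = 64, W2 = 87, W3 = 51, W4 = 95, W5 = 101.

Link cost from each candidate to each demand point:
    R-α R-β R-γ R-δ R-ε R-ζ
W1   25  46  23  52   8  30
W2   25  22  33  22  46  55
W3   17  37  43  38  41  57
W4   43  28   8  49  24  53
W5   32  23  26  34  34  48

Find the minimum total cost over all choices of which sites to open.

248

Open {W1}: assign each demand point to its cheapest open site.
  R-α→W1 25, R-β→W1 46, R-γ→W1 23, R-δ→W1 52, R-ε→W1 8, R-ζ→W1 30
  link cost 184, fixed 64 → total 248.
Compare {W1, W3}: link cost 153 + fixed 115 = 268.
Compare {W1, W2}: link cost 130 + fixed 151 = 281.
Compare {W3}: link cost 233 + fixed 51 = 284.
All other subsets cost ≥ 268. Minimum total cost: 248.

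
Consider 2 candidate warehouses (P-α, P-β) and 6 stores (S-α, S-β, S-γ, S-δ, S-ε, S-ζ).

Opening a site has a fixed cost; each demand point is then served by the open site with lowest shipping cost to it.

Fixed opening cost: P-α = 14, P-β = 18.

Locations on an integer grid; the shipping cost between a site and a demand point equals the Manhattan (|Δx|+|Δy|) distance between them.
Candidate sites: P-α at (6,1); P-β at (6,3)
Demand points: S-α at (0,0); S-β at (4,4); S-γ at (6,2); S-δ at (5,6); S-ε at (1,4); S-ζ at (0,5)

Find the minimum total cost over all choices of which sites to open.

Open {P-β}: assign each demand point to its cheapest open site.
  S-α→P-β 9, S-β→P-β 3, S-γ→P-β 1, S-δ→P-β 4, S-ε→P-β 6, S-ζ→P-β 8
  shipping cost 31, fixed 18 → total 49.
Compare {P-α}: shipping cost 37 + fixed 14 = 51.
Compare {P-α, P-β}: shipping cost 29 + fixed 32 = 61.

49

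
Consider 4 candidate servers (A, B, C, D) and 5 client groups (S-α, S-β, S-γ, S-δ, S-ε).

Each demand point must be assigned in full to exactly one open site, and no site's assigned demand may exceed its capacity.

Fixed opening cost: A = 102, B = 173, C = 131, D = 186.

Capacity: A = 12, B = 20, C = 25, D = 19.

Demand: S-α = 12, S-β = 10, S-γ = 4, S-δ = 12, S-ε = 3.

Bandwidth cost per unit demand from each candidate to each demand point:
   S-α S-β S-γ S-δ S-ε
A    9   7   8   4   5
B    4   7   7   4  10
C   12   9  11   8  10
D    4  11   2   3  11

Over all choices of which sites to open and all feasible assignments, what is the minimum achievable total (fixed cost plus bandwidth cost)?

589

Open {C, D}; cheapest assignment that respects the capacities:
  C (cap 25, load 25): S-β, S-δ, S-ε — cost 10×9 + 12×8 + 3×10 = 216
  D (cap 19, load 16): S-α, S-γ — cost 12×4 + 4×2 = 56
  Shipping 272, fixed 317 → total 589.
  Any other capacity-feasible assignment to {C, D} ships for at least 272.
Compare {B, C}: its best feasible assignment gives total 596.
Compare {A, C, D}: its best feasible assignment gives total 643.
Every other set of open sites that can feasibly serve all demand totals ≥ 596 even under its best assignment. Minimum: 589.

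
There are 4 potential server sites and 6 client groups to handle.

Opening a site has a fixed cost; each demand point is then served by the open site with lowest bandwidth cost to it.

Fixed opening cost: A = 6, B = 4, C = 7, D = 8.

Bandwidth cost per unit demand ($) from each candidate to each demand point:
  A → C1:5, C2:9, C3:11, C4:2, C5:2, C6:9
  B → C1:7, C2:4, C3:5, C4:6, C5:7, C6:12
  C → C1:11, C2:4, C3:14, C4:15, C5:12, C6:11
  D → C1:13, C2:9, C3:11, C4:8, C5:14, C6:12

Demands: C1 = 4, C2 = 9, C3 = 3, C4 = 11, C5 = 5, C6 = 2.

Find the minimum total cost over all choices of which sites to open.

Open {A, B}: assign each demand point to its cheapest open site.
  C1→A 4×5=20, C2→B 9×4=36, C3→B 3×5=15, C4→A 11×2=22, C5→A 5×2=10, C6→A 2×9=18
  bandwidth cost 121, fixed 10 → total 131.
Compare {A, B, C}: bandwidth cost 121 + fixed 17 = 138.
Compare {A, B, D}: bandwidth cost 121 + fixed 18 = 139.
Compare {A, B, C, D}: bandwidth cost 121 + fixed 25 = 146.
All other subsets cost ≥ 138. Minimum total cost: 131.

131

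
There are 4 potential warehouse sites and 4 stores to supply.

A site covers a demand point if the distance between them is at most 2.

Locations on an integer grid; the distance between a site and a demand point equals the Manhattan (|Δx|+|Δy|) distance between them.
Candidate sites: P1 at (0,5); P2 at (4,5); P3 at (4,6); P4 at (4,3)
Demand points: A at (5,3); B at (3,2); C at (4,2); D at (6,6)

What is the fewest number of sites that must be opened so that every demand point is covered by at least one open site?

Coverage sets (demand points within 2 of each site):
  P1: {}
  P2: {}
  P3: {D}
  P4: {A, B, C}
No single site covers all 4 demand points.
But {P3, P4} covers everything, so the minimum is 2.

2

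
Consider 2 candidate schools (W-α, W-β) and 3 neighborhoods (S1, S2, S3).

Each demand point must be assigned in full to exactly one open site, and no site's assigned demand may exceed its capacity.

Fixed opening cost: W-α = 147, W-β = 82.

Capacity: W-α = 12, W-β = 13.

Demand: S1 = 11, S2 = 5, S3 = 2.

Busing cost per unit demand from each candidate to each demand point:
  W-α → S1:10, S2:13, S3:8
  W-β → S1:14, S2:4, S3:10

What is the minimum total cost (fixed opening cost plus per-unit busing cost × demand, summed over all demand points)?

Open {W-α, W-β}; cheapest assignment that respects the capacities:
  W-α (cap 12, load 11): S1 — cost 11×10 = 110
  W-β (cap 13, load 7): S2, S3 — cost 5×4 + 2×10 = 40
  Shipping 150, fixed 229 → total 379.
  Any other capacity-feasible assignment to {W-α, W-β} ships for at least 150.
Total demand is 18 and no other set of sites has combined capacity ≥ 18, so {W-α, W-β} is the only feasible choice of open sites. Minimum: 379.

379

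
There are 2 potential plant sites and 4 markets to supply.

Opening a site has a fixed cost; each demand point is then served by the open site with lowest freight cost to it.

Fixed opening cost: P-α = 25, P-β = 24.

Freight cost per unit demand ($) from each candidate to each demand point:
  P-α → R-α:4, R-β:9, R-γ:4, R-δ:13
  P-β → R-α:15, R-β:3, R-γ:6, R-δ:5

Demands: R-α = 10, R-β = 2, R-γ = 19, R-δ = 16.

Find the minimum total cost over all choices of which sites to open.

251

Open {P-α, P-β}: assign each demand point to its cheapest open site.
  R-α→P-α 10×4=40, R-β→P-β 2×3=6, R-γ→P-α 19×4=76, R-δ→P-β 16×5=80
  freight cost 202, fixed 49 → total 251.
Compare {P-α}: freight cost 342 + fixed 25 = 367.
Compare {P-β}: freight cost 350 + fixed 24 = 374.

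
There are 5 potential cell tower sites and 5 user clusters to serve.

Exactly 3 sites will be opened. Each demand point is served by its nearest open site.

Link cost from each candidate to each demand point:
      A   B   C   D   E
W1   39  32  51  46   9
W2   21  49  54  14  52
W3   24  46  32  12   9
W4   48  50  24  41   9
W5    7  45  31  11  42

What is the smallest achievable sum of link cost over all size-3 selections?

Open {W1, W4, W5}.
  A→W5 7, B→W1 32, C→W4 24, D→W5 11, E→W1 9  ⇒ total 83.
Compare {W1, W2, W5}: total 90.
Compare {W1, W3, W5}: total 90.
No size-3 selection does better; minimum is 83.

83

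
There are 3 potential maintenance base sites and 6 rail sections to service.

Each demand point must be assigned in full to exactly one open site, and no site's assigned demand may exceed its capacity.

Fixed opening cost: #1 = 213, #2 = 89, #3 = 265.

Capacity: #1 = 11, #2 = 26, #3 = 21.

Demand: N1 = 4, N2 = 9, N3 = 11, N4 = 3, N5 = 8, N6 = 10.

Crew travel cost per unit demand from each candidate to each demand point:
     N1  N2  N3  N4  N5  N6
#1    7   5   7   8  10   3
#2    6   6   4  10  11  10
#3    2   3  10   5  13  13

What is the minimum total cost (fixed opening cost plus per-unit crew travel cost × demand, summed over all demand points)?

Open {#2, #3}; cheapest assignment that respects the capacities:
  #2 (cap 26, load 24): N3, N4, N6 — cost 11×4 + 3×10 + 10×10 = 174
  #3 (cap 21, load 21): N1, N2, N5 — cost 4×2 + 9×3 + 8×13 = 139
  Shipping 313, fixed 354 → total 667.
  Any other capacity-feasible assignment to {#2, #3} ships for at least 313.
Compare {#1, #2, #3}: its best feasible assignment gives total 779.
Every other set of open sites that can feasibly serve all demand totals ≥ 779 even under its best assignment. Minimum: 667.

667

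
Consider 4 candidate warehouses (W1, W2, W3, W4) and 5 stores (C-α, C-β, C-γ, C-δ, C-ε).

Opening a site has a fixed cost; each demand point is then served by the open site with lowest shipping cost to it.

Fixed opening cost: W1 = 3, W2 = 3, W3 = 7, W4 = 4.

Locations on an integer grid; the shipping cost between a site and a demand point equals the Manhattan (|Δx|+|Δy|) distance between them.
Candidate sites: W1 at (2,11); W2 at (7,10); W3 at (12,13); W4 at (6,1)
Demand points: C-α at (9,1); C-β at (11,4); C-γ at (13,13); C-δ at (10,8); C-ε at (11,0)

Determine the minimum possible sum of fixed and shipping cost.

36

Open {W3, W4}: assign each demand point to its cheapest open site.
  C-α→W4 3, C-β→W4 8, C-γ→W3 1, C-δ→W3 7, C-ε→W4 6
  shipping cost 25, fixed 11 → total 36.
Compare {W2, W3, W4}: shipping cost 23 + fixed 14 = 37.
Compare {W2, W4}: shipping cost 31 + fixed 7 = 38.
Compare {W1, W3, W4}: shipping cost 25 + fixed 14 = 39.
All other subsets cost ≥ 37. Minimum total cost: 36.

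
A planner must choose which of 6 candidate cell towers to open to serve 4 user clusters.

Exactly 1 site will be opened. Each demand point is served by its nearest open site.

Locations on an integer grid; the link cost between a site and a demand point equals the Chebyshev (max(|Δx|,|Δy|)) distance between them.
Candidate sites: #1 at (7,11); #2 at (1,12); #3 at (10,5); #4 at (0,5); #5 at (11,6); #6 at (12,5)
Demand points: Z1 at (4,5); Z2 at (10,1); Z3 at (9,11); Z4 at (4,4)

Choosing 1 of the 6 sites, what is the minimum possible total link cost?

Open {#3}.
  Z1→#3 6, Z2→#3 4, Z3→#3 6, Z4→#3 6  ⇒ total 22.
Compare {#5}: total 24.
Compare {#1}: total 25.
No size-1 selection does better; minimum is 22.

22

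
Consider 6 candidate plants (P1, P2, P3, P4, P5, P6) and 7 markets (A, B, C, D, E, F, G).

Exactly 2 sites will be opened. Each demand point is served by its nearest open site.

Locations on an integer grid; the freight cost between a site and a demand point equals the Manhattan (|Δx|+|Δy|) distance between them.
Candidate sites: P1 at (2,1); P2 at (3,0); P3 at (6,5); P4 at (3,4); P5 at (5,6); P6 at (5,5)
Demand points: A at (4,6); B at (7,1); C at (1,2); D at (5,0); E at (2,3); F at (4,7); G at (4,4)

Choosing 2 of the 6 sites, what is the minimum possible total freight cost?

Open {P1, P5}.
  A→P5 1, B→P1 5, C→P1 2, D→P1 4, E→P1 2, F→P5 2, G→P5 3  ⇒ total 19.
Compare {P1, P6}: total 20.
Compare {P1, P4}: total 21.
No size-2 selection does better; minimum is 19.

19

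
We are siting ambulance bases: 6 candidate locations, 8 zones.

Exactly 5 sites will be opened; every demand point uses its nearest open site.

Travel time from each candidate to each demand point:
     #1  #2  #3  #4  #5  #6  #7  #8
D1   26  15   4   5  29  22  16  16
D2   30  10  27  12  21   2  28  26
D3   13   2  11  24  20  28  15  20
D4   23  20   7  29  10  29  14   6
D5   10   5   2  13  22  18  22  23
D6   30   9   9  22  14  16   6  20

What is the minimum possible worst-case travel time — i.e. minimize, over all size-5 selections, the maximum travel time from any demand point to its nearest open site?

10

Open {D1, D2, D4, D5, D6}.
  Farthest demand point is #1 at travel time 10 (to D5); all others are ≤ 10.
With {D2, D3, D4, D5, D6} the worst case is 12.
With {D1, D2, D3, D4, D6} the worst case is 13.
No size-5 selection achieves below 10.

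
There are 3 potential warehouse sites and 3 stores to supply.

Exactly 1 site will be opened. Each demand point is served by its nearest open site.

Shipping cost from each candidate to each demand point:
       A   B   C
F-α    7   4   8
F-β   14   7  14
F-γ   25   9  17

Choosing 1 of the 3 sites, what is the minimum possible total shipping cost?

19

Open {F-α}.
  A→F-α 7, B→F-α 4, C→F-α 8  ⇒ total 19.
Compare {F-β}: total 35.
Compare {F-γ}: total 51.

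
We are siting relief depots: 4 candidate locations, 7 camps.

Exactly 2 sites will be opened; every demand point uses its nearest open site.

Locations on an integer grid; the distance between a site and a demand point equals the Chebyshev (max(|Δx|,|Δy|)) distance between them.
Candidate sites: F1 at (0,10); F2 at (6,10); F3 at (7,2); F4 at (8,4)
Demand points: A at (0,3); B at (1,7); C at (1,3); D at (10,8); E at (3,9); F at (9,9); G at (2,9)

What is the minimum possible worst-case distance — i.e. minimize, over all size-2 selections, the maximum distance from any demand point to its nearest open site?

7

Open {F1, F2}.
  Farthest demand point is A at distance 7 (to F1); all others are ≤ 7.
With {F1, F3} the worst case is 7.
With {F1, F4} the worst case is 7.
No size-2 selection achieves below 7.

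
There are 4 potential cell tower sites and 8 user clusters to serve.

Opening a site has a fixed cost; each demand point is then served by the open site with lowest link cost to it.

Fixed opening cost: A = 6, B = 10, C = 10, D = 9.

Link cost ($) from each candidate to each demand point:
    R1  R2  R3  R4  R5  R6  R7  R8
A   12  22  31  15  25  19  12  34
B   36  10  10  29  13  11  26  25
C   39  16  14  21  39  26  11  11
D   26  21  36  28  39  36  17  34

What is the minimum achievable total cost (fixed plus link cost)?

119

Open {A, B, C}: assign each demand point to its cheapest open site.
  R1→A 12, R2→B 10, R3→B 10, R4→A 15, R5→B 13, R6→B 11, R7→C 11, R8→C 11
  link cost 93, fixed 26 → total 119.
Compare {A, B}: link cost 108 + fixed 16 = 124.
Compare {A, B, C, D}: link cost 93 + fixed 35 = 128.
Compare {A, B, D}: link cost 108 + fixed 25 = 133.
All other subsets cost ≥ 124. Minimum total cost: 119.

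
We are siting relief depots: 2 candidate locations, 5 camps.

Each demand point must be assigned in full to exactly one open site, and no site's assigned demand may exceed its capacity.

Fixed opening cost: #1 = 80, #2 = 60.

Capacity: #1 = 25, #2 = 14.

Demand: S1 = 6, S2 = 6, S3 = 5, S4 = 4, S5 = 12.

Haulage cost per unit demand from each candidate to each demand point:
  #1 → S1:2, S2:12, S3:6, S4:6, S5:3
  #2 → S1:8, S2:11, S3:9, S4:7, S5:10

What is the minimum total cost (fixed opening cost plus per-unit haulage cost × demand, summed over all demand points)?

312

Open {#1, #2}; cheapest assignment that respects the capacities:
  #1 (cap 25, load 23): S1, S3, S5 — cost 6×2 + 5×6 + 12×3 = 78
  #2 (cap 14, load 10): S2, S4 — cost 6×11 + 4×7 = 94
  Shipping 172, fixed 140 → total 312.
  Any other capacity-feasible assignment to {#1, #2} ships for at least 172.
Total demand is 33 and no other set of sites has combined capacity ≥ 33, so {#1, #2} is the only feasible choice of open sites. Minimum: 312.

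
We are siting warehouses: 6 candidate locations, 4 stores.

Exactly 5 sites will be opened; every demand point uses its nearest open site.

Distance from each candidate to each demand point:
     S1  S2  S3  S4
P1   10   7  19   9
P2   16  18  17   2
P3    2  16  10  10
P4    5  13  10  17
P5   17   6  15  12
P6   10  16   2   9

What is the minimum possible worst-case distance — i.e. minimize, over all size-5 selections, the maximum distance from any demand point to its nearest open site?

6

Open {P1, P2, P3, P5, P6}.
  Farthest demand point is S2 at distance 6 (to P5); all others are ≤ 6.
With {P1, P2, P4, P5, P6} the worst case is 6.
With {P2, P3, P4, P5, P6} the worst case is 6.
No size-5 selection achieves below 6.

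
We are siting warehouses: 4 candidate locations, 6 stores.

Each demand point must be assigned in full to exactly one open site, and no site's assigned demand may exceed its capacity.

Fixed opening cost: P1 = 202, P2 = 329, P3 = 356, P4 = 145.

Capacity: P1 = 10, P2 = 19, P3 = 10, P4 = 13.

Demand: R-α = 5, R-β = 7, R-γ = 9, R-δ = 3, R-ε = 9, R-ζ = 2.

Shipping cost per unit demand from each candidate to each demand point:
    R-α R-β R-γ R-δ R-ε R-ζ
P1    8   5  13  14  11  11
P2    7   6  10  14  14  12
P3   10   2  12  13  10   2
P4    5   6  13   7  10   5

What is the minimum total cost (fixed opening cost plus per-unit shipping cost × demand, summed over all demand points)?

Open {P1, P2, P4}; cheapest assignment that respects the capacities:
  P1 (cap 10, load 9): R-ε — cost 9×11 = 99
  P2 (cap 19, load 16): R-β, R-γ — cost 7×6 + 9×10 = 132
  P4 (cap 13, load 10): R-α, R-δ, R-ζ — cost 5×5 + 3×7 + 2×5 = 56
  Shipping 287, fixed 676 → total 963.
  Any other capacity-feasible assignment to {P1, P2, P4} ships for at least 287.
Compare {P2, P3, P4}: its best feasible assignment gives total 1084.
Compare {P1, P2, P3}: its best feasible assignment gives total 1171.
Every other set of open sites that can feasibly serve all demand totals ≥ 1084 even under its best assignment. Minimum: 963.

963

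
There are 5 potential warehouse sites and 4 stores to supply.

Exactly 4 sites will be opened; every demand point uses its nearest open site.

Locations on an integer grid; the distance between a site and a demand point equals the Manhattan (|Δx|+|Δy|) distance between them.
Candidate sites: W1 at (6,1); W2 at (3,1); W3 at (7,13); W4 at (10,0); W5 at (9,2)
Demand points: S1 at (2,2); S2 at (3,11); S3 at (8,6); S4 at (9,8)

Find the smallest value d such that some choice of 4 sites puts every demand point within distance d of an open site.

6

Open {W1, W2, W3, W5}.
  Farthest demand point is S2 at distance 6 (to W3); all others are ≤ 6.
With {W1, W3, W4, W5} the worst case is 6.
With {W2, W3, W4, W5} the worst case is 6.
No size-4 selection achieves below 6.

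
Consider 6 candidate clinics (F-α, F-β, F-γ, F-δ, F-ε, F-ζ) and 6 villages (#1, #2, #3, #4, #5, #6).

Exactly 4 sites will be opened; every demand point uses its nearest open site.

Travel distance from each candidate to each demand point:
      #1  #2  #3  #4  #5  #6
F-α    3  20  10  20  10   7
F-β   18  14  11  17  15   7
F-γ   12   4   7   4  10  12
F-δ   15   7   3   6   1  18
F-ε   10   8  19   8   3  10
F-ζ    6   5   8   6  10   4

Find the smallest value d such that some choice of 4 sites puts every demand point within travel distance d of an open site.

Open {F-α, F-γ, F-δ, F-ζ}.
  Farthest demand point is #2 at travel distance 4 (to F-γ); all others are ≤ 4.
With {F-α, F-β, F-δ, F-ζ} the worst case is 6.
With {F-α, F-δ, F-ε, F-ζ} the worst case is 6.
No size-4 selection achieves below 4.

4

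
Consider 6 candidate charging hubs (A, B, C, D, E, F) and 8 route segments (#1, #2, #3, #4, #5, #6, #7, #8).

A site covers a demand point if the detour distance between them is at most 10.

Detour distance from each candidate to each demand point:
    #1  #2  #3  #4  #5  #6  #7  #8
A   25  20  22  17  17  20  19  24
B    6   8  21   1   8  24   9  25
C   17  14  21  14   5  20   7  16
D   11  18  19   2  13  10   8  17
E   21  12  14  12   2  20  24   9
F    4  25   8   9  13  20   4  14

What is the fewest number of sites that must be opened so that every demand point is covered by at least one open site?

4

Coverage sets (demand points within 10 of each site):
  A: {}
  B: {#1, #2, #4, #5, #7}
  C: {#5, #7}
  D: {#4, #6, #7}
  E: {#5, #8}
  F: {#1, #3, #4, #7}
No 3 sites suffice: every size-3 union leaves at least one demand point uncovered.
But {B, D, E, F} covers everything, so the minimum is 4.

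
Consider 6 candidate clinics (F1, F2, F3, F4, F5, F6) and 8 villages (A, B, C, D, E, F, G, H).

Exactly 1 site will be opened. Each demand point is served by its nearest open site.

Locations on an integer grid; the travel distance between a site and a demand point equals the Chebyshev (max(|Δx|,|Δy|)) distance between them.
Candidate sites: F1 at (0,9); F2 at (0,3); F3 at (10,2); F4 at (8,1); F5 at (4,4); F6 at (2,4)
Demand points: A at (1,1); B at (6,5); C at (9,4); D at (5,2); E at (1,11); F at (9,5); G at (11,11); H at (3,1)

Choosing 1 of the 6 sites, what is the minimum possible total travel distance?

Open {F5}.
  A→F5 3, B→F5 2, C→F5 5, D→F5 2, E→F5 7, F→F5 5, G→F5 7, H→F5 3  ⇒ total 34.
Compare {F6}: total 43.
Compare {F4}: total 46.
No size-1 selection does better; minimum is 34.

34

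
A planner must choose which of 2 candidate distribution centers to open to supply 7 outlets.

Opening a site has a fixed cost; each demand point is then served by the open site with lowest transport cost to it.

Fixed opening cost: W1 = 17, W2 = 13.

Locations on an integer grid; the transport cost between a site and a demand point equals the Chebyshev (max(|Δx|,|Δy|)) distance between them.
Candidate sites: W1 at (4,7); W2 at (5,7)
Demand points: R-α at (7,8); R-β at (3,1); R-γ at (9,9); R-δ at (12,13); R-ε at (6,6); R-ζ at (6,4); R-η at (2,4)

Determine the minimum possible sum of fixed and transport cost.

Open {W2}: assign each demand point to its cheapest open site.
  R-α→W2 2, R-β→W2 6, R-γ→W2 4, R-δ→W2 7, R-ε→W2 1, R-ζ→W2 3, R-η→W2 3
  transport cost 26, fixed 13 → total 39.
Compare {W1}: transport cost 30 + fixed 17 = 47.
Compare {W1, W2}: transport cost 26 + fixed 30 = 56.

39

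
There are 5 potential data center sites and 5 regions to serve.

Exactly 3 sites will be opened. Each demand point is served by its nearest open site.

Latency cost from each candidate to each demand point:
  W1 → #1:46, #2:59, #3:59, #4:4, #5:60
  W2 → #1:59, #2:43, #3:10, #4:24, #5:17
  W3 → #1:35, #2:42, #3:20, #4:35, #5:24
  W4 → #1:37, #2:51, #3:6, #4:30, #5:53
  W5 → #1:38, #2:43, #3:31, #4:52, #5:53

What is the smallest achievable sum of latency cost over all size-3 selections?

Open {W1, W2, W4}.
  #1→W4 37, #2→W2 43, #3→W4 6, #4→W1 4, #5→W2 17  ⇒ total 107.
Compare {W1, W2, W3}: total 108.
Compare {W1, W3, W4}: total 111.
No size-3 selection does better; minimum is 107.

107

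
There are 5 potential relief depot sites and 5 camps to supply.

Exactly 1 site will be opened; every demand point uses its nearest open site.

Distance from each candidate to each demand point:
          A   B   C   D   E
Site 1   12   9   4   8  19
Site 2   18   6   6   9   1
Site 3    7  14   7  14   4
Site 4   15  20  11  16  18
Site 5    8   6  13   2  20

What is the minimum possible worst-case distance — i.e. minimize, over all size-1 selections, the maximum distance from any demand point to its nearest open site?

14

Open {Site 3}.
  Farthest demand point is B at distance 14 (to Site 3); all others are ≤ 14.
With {Site 2} the worst case is 18.
With {Site 1} the worst case is 19.
No size-1 selection achieves below 14.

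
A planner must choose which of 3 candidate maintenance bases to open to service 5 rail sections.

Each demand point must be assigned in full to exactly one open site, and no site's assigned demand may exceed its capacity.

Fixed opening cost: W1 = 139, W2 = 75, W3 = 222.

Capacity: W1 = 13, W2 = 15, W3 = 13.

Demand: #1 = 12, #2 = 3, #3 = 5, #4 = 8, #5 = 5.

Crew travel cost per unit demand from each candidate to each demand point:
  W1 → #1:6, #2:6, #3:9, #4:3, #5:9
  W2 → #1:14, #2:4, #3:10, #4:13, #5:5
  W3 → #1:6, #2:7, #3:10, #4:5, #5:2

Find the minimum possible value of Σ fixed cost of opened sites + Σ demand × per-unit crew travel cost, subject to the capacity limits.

614

Open {W1, W2, W3}; cheapest assignment that respects the capacities:
  W1 (cap 13, load 13): #3, #4 — cost 5×9 + 8×3 = 69
  W2 (cap 15, load 8): #2, #5 — cost 3×4 + 5×5 = 37
  W3 (cap 13, load 12): #1 — cost 12×6 = 72
  Shipping 178, fixed 436 → total 614.
  Any other capacity-feasible assignment to {W1, W2, W3} ships for at least 178.
Total demand is 33 and no other set of sites has combined capacity ≥ 33, so {W1, W2, W3} is the only feasible choice of open sites. Minimum: 614.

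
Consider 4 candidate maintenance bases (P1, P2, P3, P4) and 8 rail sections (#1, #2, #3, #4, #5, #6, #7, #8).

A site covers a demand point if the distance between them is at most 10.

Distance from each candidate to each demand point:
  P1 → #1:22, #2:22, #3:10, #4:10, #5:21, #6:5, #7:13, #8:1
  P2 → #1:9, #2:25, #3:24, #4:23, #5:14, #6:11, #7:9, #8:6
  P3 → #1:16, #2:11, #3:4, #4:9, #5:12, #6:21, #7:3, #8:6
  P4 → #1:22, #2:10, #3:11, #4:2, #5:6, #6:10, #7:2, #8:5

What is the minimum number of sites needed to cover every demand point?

Coverage sets (demand points within 10 of each site):
  P1: {#3, #4, #6, #8}
  P2: {#1, #7, #8}
  P3: {#3, #4, #7, #8}
  P4: {#2, #4, #5, #6, #7, #8}
No 2 sites suffice: every size-2 union leaves at least one demand point uncovered.
But {P1, P2, P4} covers everything, so the minimum is 3.

3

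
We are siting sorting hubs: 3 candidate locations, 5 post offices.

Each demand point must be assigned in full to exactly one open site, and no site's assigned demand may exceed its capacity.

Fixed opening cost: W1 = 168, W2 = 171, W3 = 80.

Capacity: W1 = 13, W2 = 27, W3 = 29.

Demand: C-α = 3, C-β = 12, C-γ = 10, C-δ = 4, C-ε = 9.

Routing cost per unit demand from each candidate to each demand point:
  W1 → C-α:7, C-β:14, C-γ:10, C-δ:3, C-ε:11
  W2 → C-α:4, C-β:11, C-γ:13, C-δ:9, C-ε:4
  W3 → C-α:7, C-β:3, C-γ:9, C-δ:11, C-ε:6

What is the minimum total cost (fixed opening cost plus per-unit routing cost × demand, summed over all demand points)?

461

Open {W2, W3}; cheapest assignment that respects the capacities:
  W2 (cap 27, load 16): C-α, C-δ, C-ε — cost 3×4 + 4×9 + 9×4 = 84
  W3 (cap 29, load 22): C-β, C-γ — cost 12×3 + 10×9 = 126
  Shipping 210, fixed 251 → total 461.
  Any other capacity-feasible assignment to {W2, W3} ships for at least 210.
Compare {W1, W3}: its best feasible assignment gives total 503.
Compare {W1, W2, W3}: its best feasible assignment gives total 605.
Every other set of open sites that can feasibly serve all demand totals ≥ 503 even under its best assignment. Minimum: 461.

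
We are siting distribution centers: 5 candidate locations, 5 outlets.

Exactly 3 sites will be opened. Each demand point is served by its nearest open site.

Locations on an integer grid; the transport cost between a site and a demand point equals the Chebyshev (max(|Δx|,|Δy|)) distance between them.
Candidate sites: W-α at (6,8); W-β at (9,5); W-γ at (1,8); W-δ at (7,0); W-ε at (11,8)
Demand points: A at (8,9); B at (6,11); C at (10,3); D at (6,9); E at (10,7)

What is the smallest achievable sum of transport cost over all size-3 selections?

9

Open {W-α, W-β, W-ε}.
  A→W-α 2, B→W-α 3, C→W-β 2, D→W-α 1, E→W-ε 1  ⇒ total 9.
Compare {W-α, W-β, W-γ}: total 10.
Compare {W-α, W-β, W-δ}: total 10.
No size-3 selection does better; minimum is 9.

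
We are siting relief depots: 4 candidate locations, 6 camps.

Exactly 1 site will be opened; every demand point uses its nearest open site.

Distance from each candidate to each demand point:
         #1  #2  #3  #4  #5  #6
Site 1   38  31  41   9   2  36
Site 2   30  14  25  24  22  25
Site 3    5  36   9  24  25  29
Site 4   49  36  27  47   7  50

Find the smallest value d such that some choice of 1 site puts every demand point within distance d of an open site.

Open {Site 2}.
  Farthest demand point is #1 at distance 30 (to Site 2); all others are ≤ 30.
With {Site 3} the worst case is 36.
With {Site 1} the worst case is 41.
No size-1 selection achieves below 30.

30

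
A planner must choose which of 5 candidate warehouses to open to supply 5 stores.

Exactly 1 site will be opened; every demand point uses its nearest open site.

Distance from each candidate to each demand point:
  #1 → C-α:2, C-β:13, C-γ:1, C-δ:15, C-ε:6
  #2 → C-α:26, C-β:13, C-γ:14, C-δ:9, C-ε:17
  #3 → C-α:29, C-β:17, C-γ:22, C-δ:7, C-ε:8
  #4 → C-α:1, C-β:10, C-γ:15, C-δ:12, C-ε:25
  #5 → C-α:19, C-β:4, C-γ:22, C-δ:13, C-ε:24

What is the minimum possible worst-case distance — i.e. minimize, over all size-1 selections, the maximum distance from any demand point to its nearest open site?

15

Open {#1}.
  Farthest demand point is C-δ at distance 15 (to #1); all others are ≤ 15.
With {#5} the worst case is 24.
With {#4} the worst case is 25.
No size-1 selection achieves below 15.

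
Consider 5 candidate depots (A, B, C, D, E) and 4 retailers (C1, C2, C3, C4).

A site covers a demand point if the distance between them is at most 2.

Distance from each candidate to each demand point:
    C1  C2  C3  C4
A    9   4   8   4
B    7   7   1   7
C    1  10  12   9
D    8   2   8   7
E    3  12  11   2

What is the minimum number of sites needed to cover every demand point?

Coverage sets (demand points within 2 of each site):
  A: {}
  B: {C3}
  C: {C1}
  D: {C2}
  E: {C4}
No 3 sites suffice: every size-3 union leaves at least one demand point uncovered.
But {B, C, D, E} covers everything, so the minimum is 4.

4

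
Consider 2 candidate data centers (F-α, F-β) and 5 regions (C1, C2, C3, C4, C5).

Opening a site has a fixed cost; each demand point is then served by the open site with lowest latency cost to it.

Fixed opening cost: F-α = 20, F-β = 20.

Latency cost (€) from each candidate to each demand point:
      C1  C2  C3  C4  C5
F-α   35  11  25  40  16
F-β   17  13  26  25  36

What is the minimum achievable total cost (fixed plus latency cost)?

Open {F-α, F-β}: assign each demand point to its cheapest open site.
  C1→F-β 17, C2→F-α 11, C3→F-α 25, C4→F-β 25, C5→F-α 16
  latency cost 94, fixed 40 → total 134.
Compare {F-β}: latency cost 117 + fixed 20 = 137.
Compare {F-α}: latency cost 127 + fixed 20 = 147.

134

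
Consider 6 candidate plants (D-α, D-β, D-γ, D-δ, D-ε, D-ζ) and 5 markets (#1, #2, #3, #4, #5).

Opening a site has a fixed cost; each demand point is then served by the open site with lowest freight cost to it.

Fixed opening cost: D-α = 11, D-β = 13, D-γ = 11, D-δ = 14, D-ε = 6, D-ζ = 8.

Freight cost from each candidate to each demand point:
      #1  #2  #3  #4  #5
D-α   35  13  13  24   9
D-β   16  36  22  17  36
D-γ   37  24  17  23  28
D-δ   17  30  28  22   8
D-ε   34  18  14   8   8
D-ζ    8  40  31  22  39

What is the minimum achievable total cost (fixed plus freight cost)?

70

Open {D-ε, D-ζ}: assign each demand point to its cheapest open site.
  #1→D-ζ 8, #2→D-ε 18, #3→D-ε 14, #4→D-ε 8, #5→D-ε 8
  freight cost 56, fixed 14 → total 70.
Compare {D-α, D-ε, D-ζ}: freight cost 50 + fixed 25 = 75.
Compare {D-γ, D-ε, D-ζ}: freight cost 56 + fixed 25 = 81.
Compare {D-β, D-ε}: freight cost 64 + fixed 19 = 83.
All other subsets cost ≥ 75. Minimum total cost: 70.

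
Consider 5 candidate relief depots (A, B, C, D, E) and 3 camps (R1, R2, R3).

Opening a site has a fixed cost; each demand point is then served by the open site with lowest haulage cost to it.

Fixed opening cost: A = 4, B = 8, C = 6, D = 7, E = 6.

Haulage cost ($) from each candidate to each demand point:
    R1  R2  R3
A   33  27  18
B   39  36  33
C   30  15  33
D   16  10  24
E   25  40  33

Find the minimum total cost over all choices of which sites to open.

55

Open {A, D}: assign each demand point to its cheapest open site.
  R1→D 16, R2→D 10, R3→A 18
  haulage cost 44, fixed 11 → total 55.
Compare {D}: haulage cost 50 + fixed 7 = 57.
Compare {A, C, D}: haulage cost 44 + fixed 17 = 61.
Compare {A, D, E}: haulage cost 44 + fixed 17 = 61.
All other subsets cost ≥ 57. Minimum total cost: 55.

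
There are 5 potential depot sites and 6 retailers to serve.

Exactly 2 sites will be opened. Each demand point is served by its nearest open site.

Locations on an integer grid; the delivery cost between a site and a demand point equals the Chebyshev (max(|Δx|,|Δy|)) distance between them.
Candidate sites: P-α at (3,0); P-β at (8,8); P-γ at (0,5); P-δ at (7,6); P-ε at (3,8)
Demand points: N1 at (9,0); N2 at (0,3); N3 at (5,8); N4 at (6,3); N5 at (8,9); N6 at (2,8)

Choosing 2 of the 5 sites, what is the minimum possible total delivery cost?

19

Open {P-γ, P-δ}.
  N1→P-δ 6, N2→P-γ 2, N3→P-δ 2, N4→P-δ 3, N5→P-δ 3, N6→P-γ 3  ⇒ total 19.
Compare {P-α, P-ε}: total 20.
Compare {P-δ, P-ε}: total 20.
No size-2 selection does better; minimum is 19.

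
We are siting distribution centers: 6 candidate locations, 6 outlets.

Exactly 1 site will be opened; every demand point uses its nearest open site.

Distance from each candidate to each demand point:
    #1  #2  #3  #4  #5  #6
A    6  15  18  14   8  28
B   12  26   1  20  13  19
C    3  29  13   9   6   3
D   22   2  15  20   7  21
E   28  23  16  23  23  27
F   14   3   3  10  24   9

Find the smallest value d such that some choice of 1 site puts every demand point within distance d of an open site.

Open {D}.
  Farthest demand point is #1 at distance 22 (to D); all others are ≤ 22.
With {F} the worst case is 24.
With {B} the worst case is 26.
No size-1 selection achieves below 22.

22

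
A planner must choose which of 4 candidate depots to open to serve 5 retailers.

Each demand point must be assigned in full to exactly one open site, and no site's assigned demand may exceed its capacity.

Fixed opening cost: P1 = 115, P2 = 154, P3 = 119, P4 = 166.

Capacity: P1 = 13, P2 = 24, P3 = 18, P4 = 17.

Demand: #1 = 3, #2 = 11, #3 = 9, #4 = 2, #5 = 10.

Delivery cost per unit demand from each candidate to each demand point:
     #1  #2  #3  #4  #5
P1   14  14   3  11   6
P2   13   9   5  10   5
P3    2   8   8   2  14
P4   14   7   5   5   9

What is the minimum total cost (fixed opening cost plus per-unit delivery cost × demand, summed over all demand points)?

466

Open {P2, P3}; cheapest assignment that respects the capacities:
  P2 (cap 24, load 19): #3, #5 — cost 9×5 + 10×5 = 95
  P3 (cap 18, load 16): #1, #2, #4 — cost 3×2 + 11×8 + 2×2 = 98
  Shipping 193, fixed 273 → total 466.
  Any other capacity-feasible assignment to {P2, P3} ships for at least 193.
Compare {P1, P2}: its best feasible assignment gives total 506.
Compare {P2, P4}: its best feasible assignment gives total 541.
Every other set of open sites that can feasibly serve all demand totals ≥ 506 even under its best assignment. Minimum: 466.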